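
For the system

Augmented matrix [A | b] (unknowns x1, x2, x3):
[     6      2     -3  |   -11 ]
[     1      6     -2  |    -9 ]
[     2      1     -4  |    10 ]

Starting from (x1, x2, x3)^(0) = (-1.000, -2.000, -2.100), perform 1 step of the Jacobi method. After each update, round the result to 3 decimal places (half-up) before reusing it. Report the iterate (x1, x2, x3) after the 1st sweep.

Iteration 1:
  x1 = (-11 - (2)·-2.000 - (-3)·-2.100) / (6) = -2.217
  x2 = (-9 - (1)·-1.000 - (-2)·-2.100) / (6) = -2.033
  x3 = (10 - (2)·-1.000 - (1)·-2.000) / (-4) = -3.500

(-2.217, -2.033, -3.500)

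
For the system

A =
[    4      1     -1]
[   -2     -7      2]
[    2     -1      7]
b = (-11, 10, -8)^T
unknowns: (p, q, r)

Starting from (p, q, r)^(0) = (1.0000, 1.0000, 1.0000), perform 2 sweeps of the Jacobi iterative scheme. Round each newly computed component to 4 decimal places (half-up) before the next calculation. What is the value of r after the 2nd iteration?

Iteration 1:
  p = (-11 - (1)·1.0000 - (-1)·1.0000) / (4) = -2.7500
  q = (10 - (-2)·1.0000 - (2)·1.0000) / (-7) = -1.4286
  r = (-8 - (2)·1.0000 - (-1)·1.0000) / (7) = -1.2857
Iteration 2:
  p = (-11 - (1)·-1.4286 - (-1)·-1.2857) / (4) = -2.7143
  q = (10 - (-2)·-2.7500 - (2)·-1.2857) / (-7) = -1.0102
  r = (-8 - (2)·-2.7500 - (-1)·-1.4286) / (7) = -0.5612

-0.5612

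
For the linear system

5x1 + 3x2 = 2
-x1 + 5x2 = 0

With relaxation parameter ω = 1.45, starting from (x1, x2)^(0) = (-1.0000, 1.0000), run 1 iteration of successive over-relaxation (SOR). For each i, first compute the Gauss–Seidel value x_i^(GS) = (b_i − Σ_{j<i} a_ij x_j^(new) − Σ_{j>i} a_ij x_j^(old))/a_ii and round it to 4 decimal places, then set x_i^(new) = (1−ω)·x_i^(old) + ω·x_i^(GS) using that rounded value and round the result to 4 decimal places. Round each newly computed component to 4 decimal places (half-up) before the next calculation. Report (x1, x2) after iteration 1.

(0.1600, -0.4036)

Iteration 1:
  x1: GS value = (2 - (3)·1.0000) / (5) = -0.2000;  x1 ← (1−ω)·-1.0000 + ω·-0.2000 = 0.1600
  x2: GS value = (0 - (-1)·0.1600) / (5) = 0.0320;  x2 ← (1−ω)·1.0000 + ω·0.0320 = -0.4036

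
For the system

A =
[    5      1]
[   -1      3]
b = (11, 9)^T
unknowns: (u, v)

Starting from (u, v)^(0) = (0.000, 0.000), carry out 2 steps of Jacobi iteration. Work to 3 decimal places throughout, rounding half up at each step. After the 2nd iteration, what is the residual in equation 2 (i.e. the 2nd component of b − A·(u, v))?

Iteration 1:
  u = (11 - (1)·0.000) / (5) = 2.200
  v = (9 - (-1)·0.000) / (3) = 3.000
Iteration 2:
  u = (11 - (1)·3.000) / (5) = 1.600
  v = (9 - (-1)·2.200) / (3) = 3.733
Residual b − A·x = (-0.733, -0.599)

-0.599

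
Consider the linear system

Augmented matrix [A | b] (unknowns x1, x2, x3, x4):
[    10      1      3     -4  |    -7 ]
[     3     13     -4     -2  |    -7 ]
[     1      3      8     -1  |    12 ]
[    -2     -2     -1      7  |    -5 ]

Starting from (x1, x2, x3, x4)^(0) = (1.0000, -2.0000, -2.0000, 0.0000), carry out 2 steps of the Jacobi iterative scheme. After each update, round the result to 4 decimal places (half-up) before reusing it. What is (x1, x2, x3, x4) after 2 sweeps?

Iteration 1:
  x1 = (-7 - (1)·-2.0000 - (3)·-2.0000 - (-4)·0.0000) / (10) = 0.1000
  x2 = (-7 - (3)·1.0000 - (-4)·-2.0000 - (-2)·0.0000) / (13) = -1.3846
  x3 = (12 - (1)·1.0000 - (3)·-2.0000 - (-1)·0.0000) / (8) = 2.1250
  x4 = (-5 - (-2)·1.0000 - (-2)·-2.0000 - (-1)·-2.0000) / (7) = -1.2857
Iteration 2:
  x1 = (-7 - (1)·-1.3846 - (3)·2.1250 - (-4)·-1.2857) / (10) = -1.7133
  x2 = (-7 - (3)·0.1000 - (-4)·2.1250 - (-2)·-1.2857) / (13) = -0.1055
  x3 = (12 - (1)·0.1000 - (3)·-1.3846 - (-1)·-1.2857) / (8) = 1.8460
  x4 = (-5 - (-2)·0.1000 - (-2)·-1.3846 - (-1)·2.1250) / (7) = -0.7777

(-1.7133, -0.1055, 1.8460, -0.7777)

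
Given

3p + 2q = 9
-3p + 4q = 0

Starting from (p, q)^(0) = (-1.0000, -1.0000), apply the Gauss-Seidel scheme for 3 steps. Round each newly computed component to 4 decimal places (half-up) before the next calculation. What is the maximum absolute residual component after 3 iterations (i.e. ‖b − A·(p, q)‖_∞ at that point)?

1.8751

Iteration 1:
  p = (9 - (2)·-1.0000) / (3) = 3.6667
  q = (0 - (-3)·3.6667) / (4) = 2.7500
Iteration 2:
  p = (9 - (2)·2.7500) / (3) = 1.1667
  q = (0 - (-3)·1.1667) / (4) = 0.8750
Iteration 3:
  p = (9 - (2)·0.8750) / (3) = 2.4167
  q = (0 - (-3)·2.4167) / (4) = 1.8125
Residual b − A·x = (-1.8751, 0.0001); ∞-norm = 1.8751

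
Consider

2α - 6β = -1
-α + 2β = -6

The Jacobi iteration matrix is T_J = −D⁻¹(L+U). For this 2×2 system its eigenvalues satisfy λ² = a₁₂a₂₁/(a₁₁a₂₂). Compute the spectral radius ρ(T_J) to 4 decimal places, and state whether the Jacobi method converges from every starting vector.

a₁₂a₂₁/(a₁₁a₂₂) = (-6)·(-1) / ((2)·(2)) = 1.500000
ρ = √|1.500000| = √1.500000 = 1.2247
ρ > 1, so Jacobi diverges

1.2247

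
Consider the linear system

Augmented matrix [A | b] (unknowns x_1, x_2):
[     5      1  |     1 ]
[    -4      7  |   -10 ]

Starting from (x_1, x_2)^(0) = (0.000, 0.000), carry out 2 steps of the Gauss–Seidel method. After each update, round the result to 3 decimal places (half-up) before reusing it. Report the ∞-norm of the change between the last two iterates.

0.263

Iteration 1:
  x_1 = (1 - (1)·0.000) / (5) = 0.200
  x_2 = (-10 - (-4)·0.200) / (7) = -1.314
Iteration 2:
  x_1 = (1 - (1)·-1.314) / (5) = 0.463
  x_2 = (-10 - (-4)·0.463) / (7) = -1.164
Change: (0.263, 0.150) → max |·| = 0.263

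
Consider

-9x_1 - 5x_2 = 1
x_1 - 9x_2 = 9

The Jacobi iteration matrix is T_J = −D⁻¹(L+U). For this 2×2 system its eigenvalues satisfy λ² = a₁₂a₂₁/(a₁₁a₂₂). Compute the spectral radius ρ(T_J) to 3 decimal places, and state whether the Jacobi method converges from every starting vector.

0.248

a₁₂a₂₁/(a₁₁a₂₂) = (-5)·(1) / ((-9)·(-9)) = -0.061728
ρ = √|-0.061728| = √0.061728 = 0.248
ρ < 1, so Jacobi converges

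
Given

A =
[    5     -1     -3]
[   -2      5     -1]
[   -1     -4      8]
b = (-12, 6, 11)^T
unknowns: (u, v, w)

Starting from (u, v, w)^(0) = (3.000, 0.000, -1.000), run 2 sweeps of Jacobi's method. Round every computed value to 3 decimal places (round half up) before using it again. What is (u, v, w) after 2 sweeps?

(-0.910, 0.350, 2.100)

Iteration 1:
  u = (-12 - (-1)·0.000 - (-3)·-1.000) / (5) = -3.000
  v = (6 - (-2)·3.000 - (-1)·-1.000) / (5) = 2.200
  w = (11 - (-1)·3.000 - (-4)·0.000) / (8) = 1.750
Iteration 2:
  u = (-12 - (-1)·2.200 - (-3)·1.750) / (5) = -0.910
  v = (6 - (-2)·-3.000 - (-1)·1.750) / (5) = 0.350
  w = (11 - (-1)·-3.000 - (-4)·2.200) / (8) = 2.100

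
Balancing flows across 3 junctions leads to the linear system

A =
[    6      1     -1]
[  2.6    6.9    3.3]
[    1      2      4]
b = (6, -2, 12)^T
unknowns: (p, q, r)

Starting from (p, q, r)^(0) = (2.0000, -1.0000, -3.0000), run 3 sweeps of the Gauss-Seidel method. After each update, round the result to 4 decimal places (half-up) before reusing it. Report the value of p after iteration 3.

Iteration 1:
  p = (6 - (1)·-1.0000 - (-1)·-3.0000) / (6) = 0.6667
  q = (-2 - (2.6)·0.6667 - (3.3)·-3.0000) / (6.9) = 0.8937
  r = (12 - (1)·0.6667 - (2)·0.8937) / (4) = 2.3865
Iteration 2:
  p = (6 - (1)·0.8937 - (-1)·2.3865) / (6) = 1.2488
  q = (-2 - (2.6)·1.2488 - (3.3)·2.3865) / (6.9) = -1.9018
  r = (12 - (1)·1.2488 - (2)·-1.9018) / (4) = 3.6387
Iteration 3:
  p = (6 - (1)·-1.9018 - (-1)·3.6387) / (6) = 1.9234
  q = (-2 - (2.6)·1.9234 - (3.3)·3.6387) / (6.9) = -2.7549
  r = (12 - (1)·1.9234 - (2)·-2.7549) / (4) = 3.8966

1.9234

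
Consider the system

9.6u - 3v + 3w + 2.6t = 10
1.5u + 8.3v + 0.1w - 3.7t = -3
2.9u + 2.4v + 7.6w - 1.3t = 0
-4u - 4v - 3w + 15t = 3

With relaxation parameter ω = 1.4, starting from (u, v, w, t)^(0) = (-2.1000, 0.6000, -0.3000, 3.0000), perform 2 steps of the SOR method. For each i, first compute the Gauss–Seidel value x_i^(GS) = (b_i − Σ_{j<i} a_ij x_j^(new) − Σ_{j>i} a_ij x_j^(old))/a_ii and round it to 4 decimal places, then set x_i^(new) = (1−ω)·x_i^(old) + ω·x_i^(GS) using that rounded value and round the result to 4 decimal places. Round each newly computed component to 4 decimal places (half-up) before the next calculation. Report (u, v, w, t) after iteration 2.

Iteration 1:
  u: GS value = (10 - (-3)·0.6000 - (3)·-0.3000 - (2.6)·3.0000) / (9.6) = 0.5104;  u ← (1−ω)·-2.1000 + ω·0.5104 = 1.5546
  v: GS value = (-3 - (1.5)·1.5546 - (0.1)·-0.3000 - (-3.7)·3.0000) / (8.3) = 0.6986;  v ← (1−ω)·0.6000 + ω·0.6986 = 0.7380
  w: GS value = (0 - (2.9)·1.5546 - (2.4)·0.7380 - (-1.3)·3.0000) / (7.6) = -0.3131;  w ← (1−ω)·-0.3000 + ω·-0.3131 = -0.3183
  t: GS value = (3 - (-4)·1.5546 - (-4)·0.7380 - (-3)·-0.3183) / (15) = 0.7477;  t ← (1−ω)·3.0000 + ω·0.7477 = -0.1532
Iteration 2:
  u: GS value = (10 - (-3)·0.7380 - (3)·-0.3183 - (2.6)·-0.1532) / (9.6) = 1.4133;  u ← (1−ω)·1.5546 + ω·1.4133 = 1.3568
  v: GS value = (-3 - (1.5)·1.3568 - (0.1)·-0.3183 - (-3.7)·-0.1532) / (8.3) = -0.6711;  v ← (1−ω)·0.7380 + ω·-0.6711 = -1.2347
  w: GS value = (0 - (2.9)·1.3568 - (2.4)·-1.2347 - (-1.3)·-0.1532) / (7.6) = -0.1540;  w ← (1−ω)·-0.3183 + ω·-0.1540 = -0.0883
  t: GS value = (3 - (-4)·1.3568 - (-4)·-1.2347 - (-3)·-0.0883) / (15) = 0.2149;  t ← (1−ω)·-0.1532 + ω·0.2149 = 0.3621

(1.3568, -1.2347, -0.0883, 0.3621)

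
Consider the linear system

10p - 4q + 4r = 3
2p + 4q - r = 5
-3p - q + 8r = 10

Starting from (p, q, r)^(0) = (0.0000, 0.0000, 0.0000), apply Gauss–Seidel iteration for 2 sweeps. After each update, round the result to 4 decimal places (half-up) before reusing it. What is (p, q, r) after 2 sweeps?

(0.1400, 1.5550, 1.4969)

Iteration 1:
  p = (3 - (-4)·0.0000 - (4)·0.0000) / (10) = 0.3000
  q = (5 - (2)·0.3000 - (-1)·0.0000) / (4) = 1.1000
  r = (10 - (-3)·0.3000 - (-1)·1.1000) / (8) = 1.5000
Iteration 2:
  p = (3 - (-4)·1.1000 - (4)·1.5000) / (10) = 0.1400
  q = (5 - (2)·0.1400 - (-1)·1.5000) / (4) = 1.5550
  r = (10 - (-3)·0.1400 - (-1)·1.5550) / (8) = 1.4969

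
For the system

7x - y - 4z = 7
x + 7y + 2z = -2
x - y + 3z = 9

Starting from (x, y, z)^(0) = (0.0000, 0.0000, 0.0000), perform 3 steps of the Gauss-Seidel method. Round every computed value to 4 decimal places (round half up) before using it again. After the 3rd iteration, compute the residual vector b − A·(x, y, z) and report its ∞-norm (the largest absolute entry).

1.4595

Iteration 1:
  x = (7 - (-1)·0.0000 - (-4)·0.0000) / (7) = 1.0000
  y = (-2 - (1)·1.0000 - (2)·0.0000) / (7) = -0.4286
  z = (9 - (1)·1.0000 - (-1)·-0.4286) / (3) = 2.5238
Iteration 2:
  x = (7 - (-1)·-0.4286 - (-4)·2.5238) / (7) = 2.3809
  y = (-2 - (1)·2.3809 - (2)·2.5238) / (7) = -1.3469
  z = (9 - (1)·2.3809 - (-1)·-1.3469) / (3) = 1.7574
Iteration 3:
  x = (7 - (-1)·-1.3469 - (-4)·1.7574) / (7) = 1.8118
  y = (-2 - (1)·1.8118 - (2)·1.7574) / (7) = -1.0467
  z = (9 - (1)·1.8118 - (-1)·-1.0467) / (3) = 2.0472
Residual b − A·x = (1.4595, -0.5793, -0.0001); ∞-norm = 1.4595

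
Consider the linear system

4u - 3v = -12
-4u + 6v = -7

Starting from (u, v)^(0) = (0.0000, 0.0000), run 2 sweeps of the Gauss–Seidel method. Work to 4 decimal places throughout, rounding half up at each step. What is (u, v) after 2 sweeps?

Iteration 1:
  u = (-12 - (-3)·0.0000) / (4) = -3.0000
  v = (-7 - (-4)·-3.0000) / (6) = -3.1667
Iteration 2:
  u = (-12 - (-3)·-3.1667) / (4) = -5.3750
  v = (-7 - (-4)·-5.3750) / (6) = -4.7500

(-5.3750, -4.7500)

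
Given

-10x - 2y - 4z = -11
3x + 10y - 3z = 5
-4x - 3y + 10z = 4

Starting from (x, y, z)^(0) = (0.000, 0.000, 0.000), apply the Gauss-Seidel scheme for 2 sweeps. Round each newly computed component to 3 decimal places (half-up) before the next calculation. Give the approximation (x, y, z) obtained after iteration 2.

(0.710, 0.554, 0.850)

Iteration 1:
  x = (-11 - (-2)·0.000 - (-4)·0.000) / (-10) = 1.100
  y = (5 - (3)·1.100 - (-3)·0.000) / (10) = 0.170
  z = (4 - (-4)·1.100 - (-3)·0.170) / (10) = 0.891
Iteration 2:
  x = (-11 - (-2)·0.170 - (-4)·0.891) / (-10) = 0.710
  y = (5 - (3)·0.710 - (-3)·0.891) / (10) = 0.554
  z = (4 - (-4)·0.710 - (-3)·0.554) / (10) = 0.850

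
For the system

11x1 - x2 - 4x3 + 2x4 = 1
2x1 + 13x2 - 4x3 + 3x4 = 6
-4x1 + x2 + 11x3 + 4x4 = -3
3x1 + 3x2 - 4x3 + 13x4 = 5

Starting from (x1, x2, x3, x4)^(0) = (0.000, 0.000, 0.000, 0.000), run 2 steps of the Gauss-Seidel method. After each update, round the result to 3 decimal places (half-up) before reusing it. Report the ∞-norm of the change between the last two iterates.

Iteration 1:
  x1 = (1 - (-1)·0.000 - (-4)·0.000 - (2)·0.000) / (11) = 0.091
  x2 = (6 - (2)·0.091 - (-4)·0.000 - (3)·0.000) / (13) = 0.448
  x3 = (-3 - (-4)·0.091 - (1)·0.448 - (4)·0.000) / (11) = -0.280
  x4 = (5 - (3)·0.091 - (3)·0.448 - (-4)·-0.280) / (13) = 0.174
Iteration 2:
  x1 = (1 - (-1)·0.448 - (-4)·-0.280 - (2)·0.174) / (11) = -0.002
  x2 = (6 - (2)·-0.002 - (-4)·-0.280 - (3)·0.174) / (13) = 0.336
  x3 = (-3 - (-4)·-0.002 - (1)·0.336 - (4)·0.174) / (11) = -0.367
  x4 = (5 - (3)·-0.002 - (3)·0.336 - (-4)·-0.367) / (13) = 0.195
Change: (-0.093, -0.112, -0.087, 0.021) → max |·| = 0.112

0.112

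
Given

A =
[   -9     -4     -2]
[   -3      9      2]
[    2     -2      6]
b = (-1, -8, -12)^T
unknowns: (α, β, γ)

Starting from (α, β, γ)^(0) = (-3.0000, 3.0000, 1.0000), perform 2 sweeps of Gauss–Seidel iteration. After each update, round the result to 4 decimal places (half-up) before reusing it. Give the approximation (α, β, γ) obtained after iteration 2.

(1.2744, -0.0087, -2.4277)

Iteration 1:
  α = (-1 - (-4)·3.0000 - (-2)·1.0000) / (-9) = -1.4444
  β = (-8 - (-3)·-1.4444 - (2)·1.0000) / (9) = -1.5926
  γ = (-12 - (2)·-1.4444 - (-2)·-1.5926) / (6) = -2.0494
Iteration 2:
  α = (-1 - (-4)·-1.5926 - (-2)·-2.0494) / (-9) = 1.2744
  β = (-8 - (-3)·1.2744 - (2)·-2.0494) / (9) = -0.0087
  γ = (-12 - (2)·1.2744 - (-2)·-0.0087) / (6) = -2.4277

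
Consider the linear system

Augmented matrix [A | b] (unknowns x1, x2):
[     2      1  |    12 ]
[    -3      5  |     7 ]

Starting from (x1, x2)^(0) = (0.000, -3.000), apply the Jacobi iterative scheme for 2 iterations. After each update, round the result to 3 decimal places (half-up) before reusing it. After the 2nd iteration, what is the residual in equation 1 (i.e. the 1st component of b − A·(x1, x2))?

-4.500

Iteration 1:
  x1 = (12 - (1)·-3.000) / (2) = 7.500
  x2 = (7 - (-3)·0.000) / (5) = 1.400
Iteration 2:
  x1 = (12 - (1)·1.400) / (2) = 5.300
  x2 = (7 - (-3)·7.500) / (5) = 5.900
Residual b − A·x = (-4.500, -6.600)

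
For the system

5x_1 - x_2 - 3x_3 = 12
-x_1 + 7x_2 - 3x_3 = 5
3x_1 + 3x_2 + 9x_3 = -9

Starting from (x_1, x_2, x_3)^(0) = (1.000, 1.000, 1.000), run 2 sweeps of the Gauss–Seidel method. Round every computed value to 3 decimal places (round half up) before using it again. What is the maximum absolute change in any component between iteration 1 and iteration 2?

Iteration 1:
  x_1 = (12 - (-1)·1.000 - (-3)·1.000) / (5) = 3.200
  x_2 = (5 - (-1)·3.200 - (-3)·1.000) / (7) = 1.600
  x_3 = (-9 - (3)·3.200 - (3)·1.600) / (9) = -2.600
Iteration 2:
  x_1 = (12 - (-1)·1.600 - (-3)·-2.600) / (5) = 1.160
  x_2 = (5 - (-1)·1.160 - (-3)·-2.600) / (7) = -0.234
  x_3 = (-9 - (3)·1.160 - (3)·-0.234) / (9) = -1.309
Change: (-2.040, -1.834, 1.291) → max |·| = 2.040

2.040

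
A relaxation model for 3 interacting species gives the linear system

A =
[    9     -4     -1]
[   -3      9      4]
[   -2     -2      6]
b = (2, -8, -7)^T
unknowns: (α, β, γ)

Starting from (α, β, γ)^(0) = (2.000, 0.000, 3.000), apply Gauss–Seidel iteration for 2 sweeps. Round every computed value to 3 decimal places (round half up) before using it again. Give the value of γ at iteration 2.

Iteration 1:
  α = (2 - (-4)·0.000 - (-1)·3.000) / (9) = 0.556
  β = (-8 - (-3)·0.556 - (4)·3.000) / (9) = -2.037
  γ = (-7 - (-2)·0.556 - (-2)·-2.037) / (6) = -1.660
Iteration 2:
  α = (2 - (-4)·-2.037 - (-1)·-1.660) / (9) = -0.868
  β = (-8 - (-3)·-0.868 - (4)·-1.660) / (9) = -0.440
  γ = (-7 - (-2)·-0.868 - (-2)·-0.440) / (6) = -1.603

-1.603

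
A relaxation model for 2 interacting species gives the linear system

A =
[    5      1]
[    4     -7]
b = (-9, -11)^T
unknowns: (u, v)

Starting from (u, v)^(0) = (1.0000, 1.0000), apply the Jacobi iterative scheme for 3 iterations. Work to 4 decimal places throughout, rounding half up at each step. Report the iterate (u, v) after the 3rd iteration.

Iteration 1:
  u = (-9 - (1)·1.0000) / (5) = -2.0000
  v = (-11 - (4)·1.0000) / (-7) = 2.1429
Iteration 2:
  u = (-9 - (1)·2.1429) / (5) = -2.2286
  v = (-11 - (4)·-2.0000) / (-7) = 0.4286
Iteration 3:
  u = (-9 - (1)·0.4286) / (5) = -1.8857
  v = (-11 - (4)·-2.2286) / (-7) = 0.2979

(-1.8857, 0.2979)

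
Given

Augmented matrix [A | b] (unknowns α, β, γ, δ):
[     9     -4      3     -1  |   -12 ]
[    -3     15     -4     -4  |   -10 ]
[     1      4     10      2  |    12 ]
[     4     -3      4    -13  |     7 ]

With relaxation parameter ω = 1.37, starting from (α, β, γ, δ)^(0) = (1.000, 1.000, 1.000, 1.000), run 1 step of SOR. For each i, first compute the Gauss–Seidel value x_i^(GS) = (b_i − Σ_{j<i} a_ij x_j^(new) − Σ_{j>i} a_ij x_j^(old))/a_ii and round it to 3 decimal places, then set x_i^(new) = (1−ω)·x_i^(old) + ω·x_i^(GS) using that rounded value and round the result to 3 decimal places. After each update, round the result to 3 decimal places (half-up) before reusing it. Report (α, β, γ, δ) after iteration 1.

Iteration 1:
  α: GS value = (-12 - (-4)·1.000 - (3)·1.000 - (-1)·1.000) / (9) = -1.111;  α ← (1−ω)·1.000 + ω·-1.111 = -1.892
  β: GS value = (-10 - (-3)·-1.892 - (-4)·1.000 - (-4)·1.000) / (15) = -0.512;  β ← (1−ω)·1.000 + ω·-0.512 = -1.071
  γ: GS value = (12 - (1)·-1.892 - (4)·-1.071 - (2)·1.000) / (10) = 1.618;  γ ← (1−ω)·1.000 + ω·1.618 = 1.847
  δ: GS value = (7 - (4)·-1.892 - (-3)·-1.071 - (4)·1.847) / (-13) = -0.305;  δ ← (1−ω)·1.000 + ω·-0.305 = -0.788

(-1.892, -1.071, 1.847, -0.788)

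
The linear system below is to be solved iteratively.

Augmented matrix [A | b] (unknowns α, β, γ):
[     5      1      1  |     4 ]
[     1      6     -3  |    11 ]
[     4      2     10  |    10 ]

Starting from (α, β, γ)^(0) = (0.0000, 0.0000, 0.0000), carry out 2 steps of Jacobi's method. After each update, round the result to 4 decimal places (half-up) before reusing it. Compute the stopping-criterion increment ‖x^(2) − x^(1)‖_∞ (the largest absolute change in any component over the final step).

0.6867

Iteration 1:
  α = (4 - (1)·0.0000 - (1)·0.0000) / (5) = 0.8000
  β = (11 - (1)·0.0000 - (-3)·0.0000) / (6) = 1.8333
  γ = (10 - (4)·0.0000 - (2)·0.0000) / (10) = 1.0000
Iteration 2:
  α = (4 - (1)·1.8333 - (1)·1.0000) / (5) = 0.2333
  β = (11 - (1)·0.8000 - (-3)·1.0000) / (6) = 2.2000
  γ = (10 - (4)·0.8000 - (2)·1.8333) / (10) = 0.3133
Change: (-0.5667, 0.3667, -0.6867) → max |·| = 0.6867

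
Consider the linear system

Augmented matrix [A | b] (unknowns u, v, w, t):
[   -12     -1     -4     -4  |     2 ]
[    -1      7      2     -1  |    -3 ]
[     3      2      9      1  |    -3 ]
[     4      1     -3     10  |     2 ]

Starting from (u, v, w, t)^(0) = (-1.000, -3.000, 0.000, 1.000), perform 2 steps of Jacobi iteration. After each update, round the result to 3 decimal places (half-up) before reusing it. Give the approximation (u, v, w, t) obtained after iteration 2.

Iteration 1:
  u = (2 - (-1)·-3.000 - (-4)·0.000 - (-4)·1.000) / (-12) = -0.250
  v = (-3 - (-1)·-1.000 - (2)·0.000 - (-1)·1.000) / (7) = -0.429
  w = (-3 - (3)·-1.000 - (2)·-3.000 - (1)·1.000) / (9) = 0.556
  t = (2 - (4)·-1.000 - (1)·-3.000 - (-3)·0.000) / (10) = 0.900
Iteration 2:
  u = (2 - (-1)·-0.429 - (-4)·0.556 - (-4)·0.900) / (-12) = -0.616
  v = (-3 - (-1)·-0.250 - (2)·0.556 - (-1)·0.900) / (7) = -0.495
  w = (-3 - (3)·-0.250 - (2)·-0.429 - (1)·0.900) / (9) = -0.255
  t = (2 - (4)·-0.250 - (1)·-0.429 - (-3)·0.556) / (10) = 0.510

(-0.616, -0.495, -0.255, 0.510)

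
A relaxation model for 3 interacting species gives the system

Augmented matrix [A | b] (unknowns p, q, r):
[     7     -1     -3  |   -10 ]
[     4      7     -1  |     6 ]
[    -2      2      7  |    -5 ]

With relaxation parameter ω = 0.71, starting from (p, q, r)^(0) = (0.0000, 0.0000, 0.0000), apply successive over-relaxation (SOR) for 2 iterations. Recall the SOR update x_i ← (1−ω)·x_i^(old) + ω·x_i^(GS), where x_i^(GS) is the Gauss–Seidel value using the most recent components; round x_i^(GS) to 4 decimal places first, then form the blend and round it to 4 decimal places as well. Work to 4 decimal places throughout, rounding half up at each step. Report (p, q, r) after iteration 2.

(-1.4848, 1.4135, -1.3618)

Iteration 1:
  p: GS value = (-10 - (-1)·0.0000 - (-3)·0.0000) / (7) = -1.4286;  p ← (1−ω)·0.0000 + ω·-1.4286 = -1.0143
  q: GS value = (6 - (4)·-1.0143 - (-1)·0.0000) / (7) = 1.4367;  q ← (1−ω)·0.0000 + ω·1.4367 = 1.0201
  r: GS value = (-5 - (-2)·-1.0143 - (2)·1.0201) / (7) = -1.2955;  r ← (1−ω)·0.0000 + ω·-1.2955 = -0.9198
Iteration 2:
  p: GS value = (-10 - (-1)·1.0201 - (-3)·-0.9198) / (7) = -1.6770;  p ← (1−ω)·-1.0143 + ω·-1.6770 = -1.4848
  q: GS value = (6 - (4)·-1.4848 - (-1)·-0.9198) / (7) = 1.5742;  q ← (1−ω)·1.0201 + ω·1.5742 = 1.4135
  r: GS value = (-5 - (-2)·-1.4848 - (2)·1.4135) / (7) = -1.5424;  r ← (1−ω)·-0.9198 + ω·-1.5424 = -1.3618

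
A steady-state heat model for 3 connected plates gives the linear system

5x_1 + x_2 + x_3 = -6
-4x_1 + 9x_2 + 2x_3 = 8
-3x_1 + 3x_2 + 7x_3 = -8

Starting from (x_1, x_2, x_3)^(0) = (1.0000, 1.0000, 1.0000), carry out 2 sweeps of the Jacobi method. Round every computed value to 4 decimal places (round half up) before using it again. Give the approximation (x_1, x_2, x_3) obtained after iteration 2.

Iteration 1:
  x_1 = (-6 - (1)·1.0000 - (1)·1.0000) / (5) = -1.6000
  x_2 = (8 - (-4)·1.0000 - (2)·1.0000) / (9) = 1.1111
  x_3 = (-8 - (-3)·1.0000 - (3)·1.0000) / (7) = -1.1429
Iteration 2:
  x_1 = (-6 - (1)·1.1111 - (1)·-1.1429) / (5) = -1.1936
  x_2 = (8 - (-4)·-1.6000 - (2)·-1.1429) / (9) = 0.4318
  x_3 = (-8 - (-3)·-1.6000 - (3)·1.1111) / (7) = -2.3048

(-1.1936, 0.4318, -2.3048)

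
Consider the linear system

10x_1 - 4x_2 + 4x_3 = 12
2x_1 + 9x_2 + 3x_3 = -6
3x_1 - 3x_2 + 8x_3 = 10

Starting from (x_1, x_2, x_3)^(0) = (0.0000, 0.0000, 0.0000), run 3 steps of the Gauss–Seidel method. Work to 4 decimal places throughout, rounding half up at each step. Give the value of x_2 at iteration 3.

-1.0062

Iteration 1:
  x_1 = (12 - (-4)·0.0000 - (4)·0.0000) / (10) = 1.2000
  x_2 = (-6 - (2)·1.2000 - (3)·0.0000) / (9) = -0.9333
  x_3 = (10 - (3)·1.2000 - (-3)·-0.9333) / (8) = 0.4500
Iteration 2:
  x_1 = (12 - (-4)·-0.9333 - (4)·0.4500) / (10) = 0.6467
  x_2 = (-6 - (2)·0.6467 - (3)·0.4500) / (9) = -0.9604
  x_3 = (10 - (3)·0.6467 - (-3)·-0.9604) / (8) = 0.6473
Iteration 3:
  x_1 = (12 - (-4)·-0.9604 - (4)·0.6473) / (10) = 0.5569
  x_2 = (-6 - (2)·0.5569 - (3)·0.6473) / (9) = -1.0062
  x_3 = (10 - (3)·0.5569 - (-3)·-1.0062) / (8) = 0.6638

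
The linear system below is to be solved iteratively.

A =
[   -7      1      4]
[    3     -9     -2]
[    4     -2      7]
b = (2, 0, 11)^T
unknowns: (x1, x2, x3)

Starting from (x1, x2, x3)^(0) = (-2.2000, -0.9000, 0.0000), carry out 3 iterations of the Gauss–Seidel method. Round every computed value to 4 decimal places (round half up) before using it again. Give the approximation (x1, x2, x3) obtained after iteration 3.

(0.3336, -0.1384, 1.3413)

Iteration 1:
  x1 = (2 - (1)·-0.9000 - (4)·0.0000) / (-7) = -0.4143
  x2 = (0 - (3)·-0.4143 - (-2)·0.0000) / (-9) = -0.1381
  x3 = (11 - (4)·-0.4143 - (-2)·-0.1381) / (7) = 1.7687
Iteration 2:
  x1 = (2 - (1)·-0.1381 - (4)·1.7687) / (-7) = 0.7052
  x2 = (0 - (3)·0.7052 - (-2)·1.7687) / (-9) = -0.1580
  x3 = (11 - (4)·0.7052 - (-2)·-0.1580) / (7) = 1.1233
Iteration 3:
  x1 = (2 - (1)·-0.1580 - (4)·1.1233) / (-7) = 0.3336
  x2 = (0 - (3)·0.3336 - (-2)·1.1233) / (-9) = -0.1384
  x3 = (11 - (4)·0.3336 - (-2)·-0.1384) / (7) = 1.3413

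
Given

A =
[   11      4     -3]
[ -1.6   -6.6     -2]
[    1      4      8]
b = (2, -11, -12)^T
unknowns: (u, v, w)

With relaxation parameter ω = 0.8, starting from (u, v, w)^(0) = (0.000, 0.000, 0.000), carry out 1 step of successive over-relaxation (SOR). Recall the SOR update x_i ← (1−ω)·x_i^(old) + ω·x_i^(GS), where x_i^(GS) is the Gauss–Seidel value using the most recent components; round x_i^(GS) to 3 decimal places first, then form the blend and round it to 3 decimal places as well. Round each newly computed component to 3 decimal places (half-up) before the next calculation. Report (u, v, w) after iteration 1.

(0.146, 1.305, -1.737)

Iteration 1:
  u: GS value = (2 - (4)·0.000 - (-3)·0.000) / (11) = 0.182;  u ← (1−ω)·0.000 + ω·0.182 = 0.146
  v: GS value = (-11 - (-1.6)·0.146 - (-2)·0.000) / (-6.6) = 1.631;  v ← (1−ω)·0.000 + ω·1.631 = 1.305
  w: GS value = (-12 - (1)·0.146 - (4)·1.305) / (8) = -2.171;  w ← (1−ω)·0.000 + ω·-2.171 = -1.737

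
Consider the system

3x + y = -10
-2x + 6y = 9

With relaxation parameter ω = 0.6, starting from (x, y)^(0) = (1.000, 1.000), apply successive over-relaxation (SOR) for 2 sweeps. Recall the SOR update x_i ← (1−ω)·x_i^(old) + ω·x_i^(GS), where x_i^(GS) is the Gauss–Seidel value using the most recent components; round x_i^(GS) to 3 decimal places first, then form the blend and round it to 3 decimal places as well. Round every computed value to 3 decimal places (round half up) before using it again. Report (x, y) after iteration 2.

Iteration 1:
  x: GS value = (-10 - (1)·1.000) / (3) = -3.667;  x ← (1−ω)·1.000 + ω·-3.667 = -1.800
  y: GS value = (9 - (-2)·-1.800) / (6) = 0.900;  y ← (1−ω)·1.000 + ω·0.900 = 0.940
Iteration 2:
  x: GS value = (-10 - (1)·0.940) / (3) = -3.647;  x ← (1−ω)·-1.800 + ω·-3.647 = -2.908
  y: GS value = (9 - (-2)·-2.908) / (6) = 0.531;  y ← (1−ω)·0.940 + ω·0.531 = 0.695

(-2.908, 0.695)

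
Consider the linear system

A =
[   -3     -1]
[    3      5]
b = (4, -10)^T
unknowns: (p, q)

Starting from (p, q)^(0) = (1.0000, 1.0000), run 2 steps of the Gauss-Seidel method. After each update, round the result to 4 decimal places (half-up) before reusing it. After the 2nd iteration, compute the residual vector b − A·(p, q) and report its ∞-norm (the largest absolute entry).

0.4000

Iteration 1:
  p = (4 - (-1)·1.0000) / (-3) = -1.6667
  q = (-10 - (3)·-1.6667) / (5) = -1.0000
Iteration 2:
  p = (4 - (-1)·-1.0000) / (-3) = -1.0000
  q = (-10 - (3)·-1.0000) / (5) = -1.4000
Residual b − A·x = (-0.4000, 0.0000); ∞-norm = 0.4000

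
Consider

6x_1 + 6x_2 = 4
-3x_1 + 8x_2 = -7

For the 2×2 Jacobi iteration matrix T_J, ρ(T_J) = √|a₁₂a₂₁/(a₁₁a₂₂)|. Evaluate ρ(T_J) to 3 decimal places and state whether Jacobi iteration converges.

a₁₂a₂₁/(a₁₁a₂₂) = (6)·(-3) / ((6)·(8)) = -0.375000
ρ = √|-0.375000| = √0.375000 = 0.612
ρ < 1, so Jacobi converges

0.612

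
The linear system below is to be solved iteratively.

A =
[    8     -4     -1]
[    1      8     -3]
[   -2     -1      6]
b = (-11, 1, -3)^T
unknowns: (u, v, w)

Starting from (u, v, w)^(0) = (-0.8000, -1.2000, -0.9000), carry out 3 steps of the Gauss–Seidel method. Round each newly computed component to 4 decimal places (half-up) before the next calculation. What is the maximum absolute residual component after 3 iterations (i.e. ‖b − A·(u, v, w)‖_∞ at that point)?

0.2718

Iteration 1:
  u = (-11 - (-4)·-1.2000 - (-1)·-0.9000) / (8) = -2.0875
  v = (1 - (1)·-2.0875 - (-3)·-0.9000) / (8) = 0.0484
  w = (-3 - (-2)·-2.0875 - (-1)·0.0484) / (6) = -1.1878
Iteration 2:
  u = (-11 - (-4)·0.0484 - (-1)·-1.1878) / (8) = -1.4993
  v = (1 - (1)·-1.4993 - (-3)·-1.1878) / (8) = -0.1330
  w = (-3 - (-2)·-1.4993 - (-1)·-0.1330) / (6) = -1.0219
Iteration 3:
  u = (-11 - (-4)·-0.1330 - (-1)·-1.0219) / (8) = -1.5692
  v = (1 - (1)·-1.5692 - (-3)·-1.0219) / (8) = -0.0621
  w = (-3 - (-2)·-1.5692 - (-1)·-0.0621) / (6) = -1.0334
Residual b − A·x = (0.2718, -0.0342, -0.0001); ∞-norm = 0.2718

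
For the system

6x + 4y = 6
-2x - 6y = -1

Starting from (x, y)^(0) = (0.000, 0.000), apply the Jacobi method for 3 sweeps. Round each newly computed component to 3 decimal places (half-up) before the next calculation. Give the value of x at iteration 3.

Iteration 1:
  x = (6 - (4)·0.000) / (6) = 1.000
  y = (-1 - (-2)·0.000) / (-6) = 0.167
Iteration 2:
  x = (6 - (4)·0.167) / (6) = 0.889
  y = (-1 - (-2)·1.000) / (-6) = -0.167
Iteration 3:
  x = (6 - (4)·-0.167) / (6) = 1.111
  y = (-1 - (-2)·0.889) / (-6) = -0.130

1.111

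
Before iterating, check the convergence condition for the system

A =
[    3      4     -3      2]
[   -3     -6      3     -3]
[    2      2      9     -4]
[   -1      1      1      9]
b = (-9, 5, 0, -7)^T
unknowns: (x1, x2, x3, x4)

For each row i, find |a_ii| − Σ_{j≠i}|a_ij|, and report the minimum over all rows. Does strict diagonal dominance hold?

-6

row 1: |3| − (4+3+2) = -6
row 2: |-6| − (3+3+3) = -3
row 3: |9| − (2+2+4) = 1
row 4: |9| − (1+1+1) = 6
minimum over rows = -6 → not strictly diagonally dominant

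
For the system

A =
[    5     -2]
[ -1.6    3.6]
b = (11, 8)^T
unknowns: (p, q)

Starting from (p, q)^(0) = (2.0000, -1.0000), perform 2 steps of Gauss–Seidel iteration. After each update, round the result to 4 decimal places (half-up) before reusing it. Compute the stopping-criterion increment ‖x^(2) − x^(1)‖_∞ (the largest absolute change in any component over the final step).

Iteration 1:
  p = (11 - (-2)·-1.0000) / (5) = 1.8000
  q = (8 - (-1.6)·1.8000) / (3.6) = 3.0222
Iteration 2:
  p = (11 - (-2)·3.0222) / (5) = 3.4089
  q = (8 - (-1.6)·3.4089) / (3.6) = 3.7373
Change: (1.6089, 0.7151) → max |·| = 1.6089

1.6089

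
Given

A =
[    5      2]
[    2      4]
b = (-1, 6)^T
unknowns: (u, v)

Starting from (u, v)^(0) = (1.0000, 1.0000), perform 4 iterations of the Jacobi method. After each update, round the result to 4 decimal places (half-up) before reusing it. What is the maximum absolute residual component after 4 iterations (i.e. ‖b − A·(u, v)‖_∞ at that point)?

Iteration 1:
  u = (-1 - (2)·1.0000) / (5) = -0.6000
  v = (6 - (2)·1.0000) / (4) = 1.0000
Iteration 2:
  u = (-1 - (2)·1.0000) / (5) = -0.6000
  v = (6 - (2)·-0.6000) / (4) = 1.8000
Iteration 3:
  u = (-1 - (2)·1.8000) / (5) = -0.9200
  v = (6 - (2)·-0.6000) / (4) = 1.8000
Iteration 4:
  u = (-1 - (2)·1.8000) / (5) = -0.9200
  v = (6 - (2)·-0.9200) / (4) = 1.9600
Residual b − A·x = (-0.3200, 0.0000); ∞-norm = 0.3200

0.3200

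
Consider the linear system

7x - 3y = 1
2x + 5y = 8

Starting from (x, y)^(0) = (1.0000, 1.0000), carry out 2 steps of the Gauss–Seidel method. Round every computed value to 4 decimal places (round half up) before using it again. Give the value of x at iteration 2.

0.7306

Iteration 1:
  x = (1 - (-3)·1.0000) / (7) = 0.5714
  y = (8 - (2)·0.5714) / (5) = 1.3714
Iteration 2:
  x = (1 - (-3)·1.3714) / (7) = 0.7306
  y = (8 - (2)·0.7306) / (5) = 1.3078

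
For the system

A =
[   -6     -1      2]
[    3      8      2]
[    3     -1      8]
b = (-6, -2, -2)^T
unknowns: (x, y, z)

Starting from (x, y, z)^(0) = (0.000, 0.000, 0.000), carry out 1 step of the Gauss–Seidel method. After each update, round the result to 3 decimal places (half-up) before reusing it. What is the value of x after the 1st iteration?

Iteration 1:
  x = (-6 - (-1)·0.000 - (2)·0.000) / (-6) = 1.000
  y = (-2 - (3)·1.000 - (2)·0.000) / (8) = -0.625
  z = (-2 - (3)·1.000 - (-1)·-0.625) / (8) = -0.703

1.000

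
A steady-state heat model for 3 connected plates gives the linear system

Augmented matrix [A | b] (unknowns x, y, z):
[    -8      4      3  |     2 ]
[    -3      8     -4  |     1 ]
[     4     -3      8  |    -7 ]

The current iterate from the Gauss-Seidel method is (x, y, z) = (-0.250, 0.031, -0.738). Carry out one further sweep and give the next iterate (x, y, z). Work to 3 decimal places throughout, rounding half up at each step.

(-0.511, -0.436, -0.783)

One sweep:
  x = (2 - (4)·0.031 - (3)·-0.738) / (-8) = -0.511
  y = (1 - (-3)·-0.511 - (-4)·-0.738) / (8) = -0.436
  z = (-7 - (4)·-0.511 - (-3)·-0.436) / (8) = -0.783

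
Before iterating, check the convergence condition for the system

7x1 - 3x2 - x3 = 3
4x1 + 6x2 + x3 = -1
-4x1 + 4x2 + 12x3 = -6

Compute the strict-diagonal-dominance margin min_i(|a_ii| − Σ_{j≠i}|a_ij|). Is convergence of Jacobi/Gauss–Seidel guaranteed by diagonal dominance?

row 1: |7| − (3+1) = 3
row 2: |6| − (4+1) = 1
row 3: |12| − (4+4) = 4
minimum over rows = 1 → strictly diagonally dominant (convergence guaranteed)

1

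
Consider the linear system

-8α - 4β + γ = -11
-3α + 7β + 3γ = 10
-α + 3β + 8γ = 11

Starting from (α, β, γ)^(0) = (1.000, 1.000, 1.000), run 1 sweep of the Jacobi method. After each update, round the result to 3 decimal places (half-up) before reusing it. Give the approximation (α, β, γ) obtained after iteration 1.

Iteration 1:
  α = (-11 - (-4)·1.000 - (1)·1.000) / (-8) = 1.000
  β = (10 - (-3)·1.000 - (3)·1.000) / (7) = 1.429
  γ = (11 - (-1)·1.000 - (3)·1.000) / (8) = 1.125

(1.000, 1.429, 1.125)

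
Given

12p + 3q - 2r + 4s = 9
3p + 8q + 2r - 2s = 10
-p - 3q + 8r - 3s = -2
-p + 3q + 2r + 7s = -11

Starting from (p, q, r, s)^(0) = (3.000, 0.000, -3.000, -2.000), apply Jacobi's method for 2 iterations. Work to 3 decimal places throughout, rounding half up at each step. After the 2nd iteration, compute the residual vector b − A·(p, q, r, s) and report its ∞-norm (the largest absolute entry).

3.751

Iteration 1:
  p = (9 - (3)·0.000 - (-2)·-3.000 - (4)·-2.000) / (12) = 0.917
  q = (10 - (3)·3.000 - (2)·-3.000 - (-2)·-2.000) / (8) = 0.375
  r = (-2 - (-1)·3.000 - (-3)·0.000 - (-3)·-2.000) / (8) = -0.625
  s = (-11 - (-1)·3.000 - (3)·0.000 - (2)·-3.000) / (7) = -0.286
Iteration 2:
  p = (9 - (3)·0.375 - (-2)·-0.625 - (4)·-0.286) / (12) = 0.647
  q = (10 - (3)·0.917 - (2)·-0.625 - (-2)·-0.286) / (8) = 0.991
  r = (-2 - (-1)·0.917 - (-3)·0.375 - (-3)·-0.286) / (8) = -0.102
  s = (-11 - (-1)·0.917 - (3)·0.375 - (2)·-0.625) / (7) = -1.423
Residual b − A·x = (3.751, -2.511, -1.833, -3.161); ∞-norm = 3.751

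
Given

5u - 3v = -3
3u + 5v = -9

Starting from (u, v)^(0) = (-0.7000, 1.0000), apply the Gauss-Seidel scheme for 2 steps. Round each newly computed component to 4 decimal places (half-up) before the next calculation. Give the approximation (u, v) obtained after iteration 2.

(-1.6800, -0.7920)

Iteration 1:
  u = (-3 - (-3)·1.0000) / (5) = 0.0000
  v = (-9 - (3)·0.0000) / (5) = -1.8000
Iteration 2:
  u = (-3 - (-3)·-1.8000) / (5) = -1.6800
  v = (-9 - (3)·-1.6800) / (5) = -0.7920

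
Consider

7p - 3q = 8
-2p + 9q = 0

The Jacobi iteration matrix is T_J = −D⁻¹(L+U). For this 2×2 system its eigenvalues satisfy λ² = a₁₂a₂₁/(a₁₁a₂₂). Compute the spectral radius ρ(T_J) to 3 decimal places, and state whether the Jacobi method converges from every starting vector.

0.309

a₁₂a₂₁/(a₁₁a₂₂) = (-3)·(-2) / ((7)·(9)) = 0.095238
ρ = √|0.095238| = √0.095238 = 0.309
ρ < 1, so Jacobi converges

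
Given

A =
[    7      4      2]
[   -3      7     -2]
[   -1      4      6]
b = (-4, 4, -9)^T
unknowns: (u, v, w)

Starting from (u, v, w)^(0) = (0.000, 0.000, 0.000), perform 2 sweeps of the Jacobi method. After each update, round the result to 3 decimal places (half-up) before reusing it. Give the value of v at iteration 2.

-0.102

Iteration 1:
  u = (-4 - (4)·0.000 - (2)·0.000) / (7) = -0.571
  v = (4 - (-3)·0.000 - (-2)·0.000) / (7) = 0.571
  w = (-9 - (-1)·0.000 - (4)·0.000) / (6) = -1.500
Iteration 2:
  u = (-4 - (4)·0.571 - (2)·-1.500) / (7) = -0.469
  v = (4 - (-3)·-0.571 - (-2)·-1.500) / (7) = -0.102
  w = (-9 - (-1)·-0.571 - (4)·0.571) / (6) = -1.976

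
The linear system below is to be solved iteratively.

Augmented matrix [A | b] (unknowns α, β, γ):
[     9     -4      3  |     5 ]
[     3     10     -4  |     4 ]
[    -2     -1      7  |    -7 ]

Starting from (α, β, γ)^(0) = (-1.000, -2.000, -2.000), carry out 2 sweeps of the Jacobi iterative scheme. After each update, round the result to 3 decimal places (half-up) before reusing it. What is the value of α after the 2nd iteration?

Iteration 1:
  α = (5 - (-4)·-2.000 - (3)·-2.000) / (9) = 0.333
  β = (4 - (3)·-1.000 - (-4)·-2.000) / (10) = -0.100
  γ = (-7 - (-2)·-1.000 - (-1)·-2.000) / (7) = -1.571
Iteration 2:
  α = (5 - (-4)·-0.100 - (3)·-1.571) / (9) = 1.035
  β = (4 - (3)·0.333 - (-4)·-1.571) / (10) = -0.328
  γ = (-7 - (-2)·0.333 - (-1)·-0.100) / (7) = -0.919

1.035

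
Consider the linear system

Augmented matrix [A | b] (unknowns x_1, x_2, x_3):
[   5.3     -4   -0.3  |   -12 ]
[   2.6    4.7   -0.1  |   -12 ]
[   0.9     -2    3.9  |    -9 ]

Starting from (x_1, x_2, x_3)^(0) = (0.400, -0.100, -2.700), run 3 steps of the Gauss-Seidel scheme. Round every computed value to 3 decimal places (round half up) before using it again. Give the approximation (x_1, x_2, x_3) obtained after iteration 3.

Iteration 1:
  x_1 = (-12 - (-4)·-0.100 - (-0.3)·-2.700) / (5.3) = -2.492
  x_2 = (-12 - (2.6)·-2.492 - (-0.1)·-2.700) / (4.7) = -1.232
  x_3 = (-9 - (0.9)·-2.492 - (-2)·-1.232) / (3.9) = -2.364
Iteration 2:
  x_1 = (-12 - (-4)·-1.232 - (-0.3)·-2.364) / (5.3) = -3.328
  x_2 = (-12 - (2.6)·-3.328 - (-0.1)·-2.364) / (4.7) = -0.762
  x_3 = (-9 - (0.9)·-3.328 - (-2)·-0.762) / (3.9) = -1.930
Iteration 3:
  x_1 = (-12 - (-4)·-0.762 - (-0.3)·-1.930) / (5.3) = -2.948
  x_2 = (-12 - (2.6)·-2.948 - (-0.1)·-1.930) / (4.7) = -0.963
  x_3 = (-9 - (0.9)·-2.948 - (-2)·-0.963) / (3.9) = -2.121

(-2.948, -0.963, -2.121)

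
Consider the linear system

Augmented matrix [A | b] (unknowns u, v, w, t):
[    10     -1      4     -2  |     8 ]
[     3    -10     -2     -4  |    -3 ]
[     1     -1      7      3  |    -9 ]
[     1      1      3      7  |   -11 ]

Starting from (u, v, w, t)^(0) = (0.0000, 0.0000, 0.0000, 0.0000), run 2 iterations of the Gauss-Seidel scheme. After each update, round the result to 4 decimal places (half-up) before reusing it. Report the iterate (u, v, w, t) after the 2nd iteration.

(1.1440, 1.3861, -0.7386, -1.6163)

Iteration 1:
  u = (8 - (-1)·0.0000 - (4)·0.0000 - (-2)·0.0000) / (10) = 0.8000
  v = (-3 - (3)·0.8000 - (-2)·0.0000 - (-4)·0.0000) / (-10) = 0.5400
  w = (-9 - (1)·0.8000 - (-1)·0.5400 - (3)·0.0000) / (7) = -1.3229
  t = (-11 - (1)·0.8000 - (1)·0.5400 - (3)·-1.3229) / (7) = -1.1959
Iteration 2:
  u = (8 - (-1)·0.5400 - (4)·-1.3229 - (-2)·-1.1959) / (10) = 1.1440
  v = (-3 - (3)·1.1440 - (-2)·-1.3229 - (-4)·-1.1959) / (-10) = 1.3861
  w = (-9 - (1)·1.1440 - (-1)·1.3861 - (3)·-1.1959) / (7) = -0.7386
  t = (-11 - (1)·1.1440 - (1)·1.3861 - (3)·-0.7386) / (7) = -1.6163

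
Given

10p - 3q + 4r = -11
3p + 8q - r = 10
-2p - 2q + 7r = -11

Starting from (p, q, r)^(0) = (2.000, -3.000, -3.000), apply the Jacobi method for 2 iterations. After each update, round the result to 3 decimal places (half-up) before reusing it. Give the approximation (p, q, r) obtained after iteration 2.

(-0.320, 1.318, -1.764)

Iteration 1:
  p = (-11 - (-3)·-3.000 - (4)·-3.000) / (10) = -0.800
  q = (10 - (3)·2.000 - (-1)·-3.000) / (8) = 0.125
  r = (-11 - (-2)·2.000 - (-2)·-3.000) / (7) = -1.857
Iteration 2:
  p = (-11 - (-3)·0.125 - (4)·-1.857) / (10) = -0.320
  q = (10 - (3)·-0.800 - (-1)·-1.857) / (8) = 1.318
  r = (-11 - (-2)·-0.800 - (-2)·0.125) / (7) = -1.764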